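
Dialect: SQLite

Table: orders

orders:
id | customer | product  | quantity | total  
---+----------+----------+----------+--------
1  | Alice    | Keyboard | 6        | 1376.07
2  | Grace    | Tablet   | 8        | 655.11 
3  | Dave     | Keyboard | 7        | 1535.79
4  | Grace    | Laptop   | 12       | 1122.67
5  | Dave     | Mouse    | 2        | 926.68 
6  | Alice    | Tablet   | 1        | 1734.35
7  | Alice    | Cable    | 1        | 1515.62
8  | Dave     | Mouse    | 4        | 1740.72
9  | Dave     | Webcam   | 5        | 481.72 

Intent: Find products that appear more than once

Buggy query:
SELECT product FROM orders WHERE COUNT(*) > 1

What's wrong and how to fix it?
Bug: COUNT(*) is an aggregate and cannot be used in WHERE

Fix: GROUP BY product, then filter groups with HAVING COUNT(*) > 1

Corrected query:
SELECT product FROM orders GROUP BY product HAVING COUNT(*) > 1

Result:
product 
--------
Keyboard
Mouse   
Tablet  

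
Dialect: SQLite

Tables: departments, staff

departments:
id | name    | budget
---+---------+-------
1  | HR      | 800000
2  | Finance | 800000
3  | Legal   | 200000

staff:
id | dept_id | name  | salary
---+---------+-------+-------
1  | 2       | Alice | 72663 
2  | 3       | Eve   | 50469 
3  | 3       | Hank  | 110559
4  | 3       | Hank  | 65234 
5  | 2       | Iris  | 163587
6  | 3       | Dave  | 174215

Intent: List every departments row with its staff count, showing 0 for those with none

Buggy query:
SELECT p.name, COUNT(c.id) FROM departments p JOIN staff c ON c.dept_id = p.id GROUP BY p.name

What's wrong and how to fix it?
Bug: INNER JOIN drops departments rows that have no matching staff rows

Fix: Switch to LEFT JOIN to retain unmatched parent rows

Corrected query:
SELECT p.name, COUNT(c.id) FROM departments p LEFT JOIN staff c ON c.dept_id = p.id GROUP BY p.name

Result:
name    | COUNT(c.id)
--------+------------
Finance | 2          
HR      | 0          
Legal   | 4          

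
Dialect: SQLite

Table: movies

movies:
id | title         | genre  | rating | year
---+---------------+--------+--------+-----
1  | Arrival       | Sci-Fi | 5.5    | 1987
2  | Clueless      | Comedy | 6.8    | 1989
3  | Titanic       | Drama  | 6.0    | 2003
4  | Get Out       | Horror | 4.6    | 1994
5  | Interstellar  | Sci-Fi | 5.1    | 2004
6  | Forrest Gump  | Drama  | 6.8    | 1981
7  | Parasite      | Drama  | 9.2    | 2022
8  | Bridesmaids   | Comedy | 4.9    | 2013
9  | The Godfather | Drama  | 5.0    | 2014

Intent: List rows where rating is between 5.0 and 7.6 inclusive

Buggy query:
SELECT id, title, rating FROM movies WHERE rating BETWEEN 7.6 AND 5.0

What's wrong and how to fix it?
Bug: The bounds are reversed; BETWEEN a AND b requires a <= b to match anything

Fix: Write BETWEEN 5.0 AND 7.6

Corrected query:
SELECT id, title, rating FROM movies WHERE rating BETWEEN 5.0 AND 7.6

Result:
id | title         | rating
---+---------------+-------
1  | Arrival       | 5.5   
2  | Clueless      | 6.8   
3  | Titanic       | 6     
5  | Interstellar  | 5.1   
6  | Forrest Gump  | 6.8   
9  | The Godfather | 5     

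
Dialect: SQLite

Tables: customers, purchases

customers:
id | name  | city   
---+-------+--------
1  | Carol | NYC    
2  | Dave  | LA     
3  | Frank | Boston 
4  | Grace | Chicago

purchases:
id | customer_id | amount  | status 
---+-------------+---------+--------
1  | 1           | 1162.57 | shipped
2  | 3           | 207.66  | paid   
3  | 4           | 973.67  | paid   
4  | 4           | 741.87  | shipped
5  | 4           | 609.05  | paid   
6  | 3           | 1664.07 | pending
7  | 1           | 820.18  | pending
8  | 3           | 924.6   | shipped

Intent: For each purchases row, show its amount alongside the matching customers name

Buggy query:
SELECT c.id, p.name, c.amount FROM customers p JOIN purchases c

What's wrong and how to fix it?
Bug: JOIN with no ON clause produces a cartesian product; every purchases row pairs with every customers row

Fix: Specify the join condition linking the foreign key to the parent id

Corrected query:
SELECT c.id, p.name, c.amount FROM customers p JOIN purchases c ON c.customer_id = p.id

Result:
id | name  | amount 
---+-------+--------
1  | Carol | 1162.57
2  | Frank | 207.66 
3  | Grace | 973.67 
4  | Grace | 741.87 
5  | Grace | 609.05 
6  | Frank | 1664.07
7  | Carol | 820.18 
8  | Frank | 924.6  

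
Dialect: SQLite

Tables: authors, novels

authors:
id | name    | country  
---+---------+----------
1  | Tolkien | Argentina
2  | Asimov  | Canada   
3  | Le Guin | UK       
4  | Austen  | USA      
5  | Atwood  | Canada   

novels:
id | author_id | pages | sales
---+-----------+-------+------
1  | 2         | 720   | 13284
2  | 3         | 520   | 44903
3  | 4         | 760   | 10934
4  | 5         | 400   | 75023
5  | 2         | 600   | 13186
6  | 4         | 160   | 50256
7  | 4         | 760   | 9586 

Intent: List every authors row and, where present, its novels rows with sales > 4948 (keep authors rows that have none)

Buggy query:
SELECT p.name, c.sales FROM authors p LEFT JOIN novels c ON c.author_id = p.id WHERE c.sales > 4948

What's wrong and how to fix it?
Bug: A WHERE condition on the right-hand table after LEFT JOIN drops unmatched parents

Fix: Put 'c.sales > 4948' in the JOIN's ON clause instead of WHERE

Corrected query:
SELECT p.name, c.sales FROM authors p LEFT JOIN novels c ON c.author_id = p.id AND c.sales > 4948

Result:
name    | sales
--------+------
Tolkien | NULL 
Asimov  | 13186
Asimov  | 13284
Le Guin | 44903
Austen  | 9586 
Austen  | 10934
Austen  | 50256
Atwood  | 75023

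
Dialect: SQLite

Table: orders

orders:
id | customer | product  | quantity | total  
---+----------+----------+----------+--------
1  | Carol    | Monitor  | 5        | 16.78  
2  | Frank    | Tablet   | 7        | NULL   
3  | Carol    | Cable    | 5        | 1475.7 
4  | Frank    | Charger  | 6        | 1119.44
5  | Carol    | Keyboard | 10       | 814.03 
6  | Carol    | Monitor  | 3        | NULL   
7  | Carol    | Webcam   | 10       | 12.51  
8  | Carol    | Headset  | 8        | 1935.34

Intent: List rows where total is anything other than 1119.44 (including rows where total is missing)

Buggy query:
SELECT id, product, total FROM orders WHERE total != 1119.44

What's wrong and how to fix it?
Bug: 'total != 1119.44' is unknown when total is NULL, so NULL rows are silently excluded

Fix: Add an explicit OR total IS NULL to include the missing-value rows

Corrected query:
SELECT id, product, total FROM orders WHERE total != 1119.44 OR total IS NULL

Result:
id | product  | total  
---+----------+--------
1  | Monitor  | 16.78  
2  | Tablet   | NULL   
3  | Cable    | 1475.7 
5  | Keyboard | 814.03 
6  | Monitor  | NULL   
7  | Webcam   | 12.51  
8  | Headset  | 1935.34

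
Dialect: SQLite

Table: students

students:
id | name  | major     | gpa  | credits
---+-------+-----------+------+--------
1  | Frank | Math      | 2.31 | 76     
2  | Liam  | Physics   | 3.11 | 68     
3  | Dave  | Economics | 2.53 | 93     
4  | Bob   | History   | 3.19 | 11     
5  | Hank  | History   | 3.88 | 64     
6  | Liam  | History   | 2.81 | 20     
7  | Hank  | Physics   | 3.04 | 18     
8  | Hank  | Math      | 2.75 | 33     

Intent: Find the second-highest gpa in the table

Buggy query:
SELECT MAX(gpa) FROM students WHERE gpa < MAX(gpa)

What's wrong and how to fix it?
Bug: MAX(gpa) on the right of the comparison is an aggregate-in-WHERE error

Fix: Compute the overall MAX in a subquery, then take MAX of rows below it

Corrected query:
SELECT MAX(gpa) FROM students WHERE gpa < (SELECT MAX(gpa) FROM students)

Result:
MAX(gpa)
--------
3.19    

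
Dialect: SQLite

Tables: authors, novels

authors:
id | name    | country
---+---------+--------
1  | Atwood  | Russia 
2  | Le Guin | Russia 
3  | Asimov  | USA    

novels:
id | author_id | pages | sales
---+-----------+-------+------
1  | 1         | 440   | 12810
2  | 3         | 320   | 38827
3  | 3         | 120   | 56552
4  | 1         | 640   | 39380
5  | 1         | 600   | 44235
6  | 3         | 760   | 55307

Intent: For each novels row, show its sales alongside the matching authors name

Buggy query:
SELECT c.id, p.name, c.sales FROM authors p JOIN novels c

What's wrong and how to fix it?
Bug: JOIN with no ON clause produces a cartesian product; every novels row pairs with every authors row

Fix: Specify the join condition linking the foreign key to the parent id

Corrected query:
SELECT c.id, p.name, c.sales FROM authors p JOIN novels c ON c.author_id = p.id

Result:
id | name   | sales
---+--------+------
1  | Atwood | 12810
2  | Asimov | 38827
3  | Asimov | 56552
4  | Atwood | 39380
5  | Atwood | 44235
6  | Asimov | 55307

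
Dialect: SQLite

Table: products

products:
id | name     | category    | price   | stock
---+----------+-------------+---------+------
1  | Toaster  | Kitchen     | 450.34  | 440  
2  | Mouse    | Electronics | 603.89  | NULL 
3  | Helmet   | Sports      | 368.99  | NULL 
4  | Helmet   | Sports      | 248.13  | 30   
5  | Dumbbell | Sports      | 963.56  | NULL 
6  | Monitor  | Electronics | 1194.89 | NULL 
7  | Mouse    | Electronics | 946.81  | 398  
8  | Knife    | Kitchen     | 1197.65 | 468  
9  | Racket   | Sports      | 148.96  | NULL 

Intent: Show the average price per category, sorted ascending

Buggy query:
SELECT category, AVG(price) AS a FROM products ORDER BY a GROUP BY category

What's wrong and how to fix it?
Bug: ORDER BY appears before GROUP BY; SQL clause order requires GROUP BY first

Fix: Reorder: SELECT … FROM … GROUP BY … ORDER BY …

Corrected query:
SELECT category, AVG(price) AS a FROM products GROUP BY category ORDER BY a

Result:
category    | a         
------------+-----------
Sports      | 432.41    
Kitchen     | 823.995   
Electronics | 915.196667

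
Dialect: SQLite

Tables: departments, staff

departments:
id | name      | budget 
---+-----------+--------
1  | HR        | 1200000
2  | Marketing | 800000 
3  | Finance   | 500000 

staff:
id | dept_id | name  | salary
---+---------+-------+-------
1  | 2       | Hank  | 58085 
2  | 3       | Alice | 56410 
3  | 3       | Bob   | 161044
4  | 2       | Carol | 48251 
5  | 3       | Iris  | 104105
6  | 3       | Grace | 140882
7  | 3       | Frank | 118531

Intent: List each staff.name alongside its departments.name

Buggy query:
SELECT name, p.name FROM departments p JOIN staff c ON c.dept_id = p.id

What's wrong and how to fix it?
Bug: 'name' exists in both joined tables, so the database can't tell which one is meant

Fix: Prefix ambiguous columns with the table alias

Corrected query:
SELECT c.name, p.name FROM departments p JOIN staff c ON c.dept_id = p.id

Result:
name  | name     
------+----------
Hank  | Marketing
Alice | Finance  
Bob   | Finance  
Carol | Marketing
Iris  | Finance  
Grace | Finance  
Frank | Finance  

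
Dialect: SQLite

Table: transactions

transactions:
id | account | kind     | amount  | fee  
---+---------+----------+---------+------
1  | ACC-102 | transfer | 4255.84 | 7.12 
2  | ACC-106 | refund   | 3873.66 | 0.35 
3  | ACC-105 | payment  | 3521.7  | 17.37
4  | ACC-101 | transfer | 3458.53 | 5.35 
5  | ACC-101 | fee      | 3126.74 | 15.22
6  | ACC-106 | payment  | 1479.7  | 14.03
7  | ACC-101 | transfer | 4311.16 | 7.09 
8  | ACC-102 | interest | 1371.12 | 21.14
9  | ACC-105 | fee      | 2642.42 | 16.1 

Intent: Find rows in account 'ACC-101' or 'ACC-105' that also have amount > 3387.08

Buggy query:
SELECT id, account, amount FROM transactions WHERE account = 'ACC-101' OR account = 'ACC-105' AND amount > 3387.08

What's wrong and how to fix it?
Bug: Without parentheses, AND is evaluated before OR, so the amount filter only applies to the 'ACC-105' branch

Fix: Group the OR with parentheses (or use IN), then AND the threshold

Corrected query:
SELECT id, account, amount FROM transactions WHERE (account = 'ACC-101' OR account = 'ACC-105') AND amount > 3387.08

Result:
id | account | amount 
---+---------+--------
3  | ACC-105 | 3521.7 
4  | ACC-101 | 3458.53
7  | ACC-101 | 4311.16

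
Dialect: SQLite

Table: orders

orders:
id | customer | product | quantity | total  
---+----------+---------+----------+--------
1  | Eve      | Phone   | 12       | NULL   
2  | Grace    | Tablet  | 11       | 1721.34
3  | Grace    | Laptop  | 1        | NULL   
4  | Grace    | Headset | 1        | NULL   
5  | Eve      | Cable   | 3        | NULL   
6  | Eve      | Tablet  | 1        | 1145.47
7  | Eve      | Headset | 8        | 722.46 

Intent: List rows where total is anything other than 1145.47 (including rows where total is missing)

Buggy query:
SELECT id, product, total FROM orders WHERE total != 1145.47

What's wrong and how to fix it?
Bug: Inequality against NULL is unknown, not true; rows with NULL are dropped

Fix: Handle NULL separately with IS NULL alongside the inequality

Corrected query:
SELECT id, product, total FROM orders WHERE total != 1145.47 OR total IS NULL

Result:
id | product | total  
---+---------+--------
1  | Phone   | NULL   
2  | Tablet  | 1721.34
3  | Laptop  | NULL   
4  | Headset | NULL   
5  | Cable   | NULL   
7  | Headset | 722.46 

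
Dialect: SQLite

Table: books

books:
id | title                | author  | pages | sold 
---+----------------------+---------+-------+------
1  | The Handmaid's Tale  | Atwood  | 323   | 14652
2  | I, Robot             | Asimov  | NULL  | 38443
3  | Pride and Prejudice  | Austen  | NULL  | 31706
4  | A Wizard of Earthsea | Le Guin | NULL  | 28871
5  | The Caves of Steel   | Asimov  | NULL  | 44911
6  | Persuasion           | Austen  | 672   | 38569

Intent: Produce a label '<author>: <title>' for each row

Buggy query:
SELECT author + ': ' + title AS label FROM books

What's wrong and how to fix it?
Bug: SQLite uses || for string concatenation; + coerces text to numbers (yielding 0)

Fix: Replace + with || to concatenate text

Corrected query:
SELECT author || ': ' || title AS label FROM books

Result:
label                        
-----------------------------
Atwood: The Handmaid's Tale  
Asimov: I, Robot             
Austen: Pride and Prejudice  
Le Guin: A Wizard of Earthsea
Asimov: The Caves of Steel   
Austen: Persuasion           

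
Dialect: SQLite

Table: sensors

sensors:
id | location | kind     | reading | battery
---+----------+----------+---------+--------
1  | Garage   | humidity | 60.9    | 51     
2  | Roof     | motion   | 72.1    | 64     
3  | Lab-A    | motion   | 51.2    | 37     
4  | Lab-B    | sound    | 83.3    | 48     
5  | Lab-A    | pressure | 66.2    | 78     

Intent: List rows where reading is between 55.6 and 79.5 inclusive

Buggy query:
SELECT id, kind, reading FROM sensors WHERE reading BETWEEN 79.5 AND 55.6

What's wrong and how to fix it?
Bug: BETWEEN expects the lower bound first; with 79.5 AND 55.6 the range is empty

Fix: Write BETWEEN 55.6 AND 79.5

Corrected query:
SELECT id, kind, reading FROM sensors WHERE reading BETWEEN 55.6 AND 79.5

Result:
id | kind     | reading
---+----------+--------
1  | humidity | 60.9   
2  | motion   | 72.1   
5  | pressure | 66.2   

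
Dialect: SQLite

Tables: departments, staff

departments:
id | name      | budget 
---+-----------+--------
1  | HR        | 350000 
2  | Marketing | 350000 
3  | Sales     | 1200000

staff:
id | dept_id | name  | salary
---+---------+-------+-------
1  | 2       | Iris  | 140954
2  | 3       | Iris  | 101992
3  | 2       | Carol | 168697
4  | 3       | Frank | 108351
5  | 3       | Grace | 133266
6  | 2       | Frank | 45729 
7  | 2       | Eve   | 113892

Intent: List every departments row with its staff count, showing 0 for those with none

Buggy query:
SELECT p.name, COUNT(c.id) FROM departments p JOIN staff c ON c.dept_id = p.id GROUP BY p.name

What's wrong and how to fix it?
Bug: An inner join excludes parents with zero children

Fix: Use LEFT JOIN so parents without children still appear (COUNT(c.id) gives 0)

Corrected query:
SELECT p.name, COUNT(c.id) FROM departments p LEFT JOIN staff c ON c.dept_id = p.id GROUP BY p.name

Result:
name      | COUNT(c.id)
----------+------------
HR        | 0          
Marketing | 4          
Sales     | 3          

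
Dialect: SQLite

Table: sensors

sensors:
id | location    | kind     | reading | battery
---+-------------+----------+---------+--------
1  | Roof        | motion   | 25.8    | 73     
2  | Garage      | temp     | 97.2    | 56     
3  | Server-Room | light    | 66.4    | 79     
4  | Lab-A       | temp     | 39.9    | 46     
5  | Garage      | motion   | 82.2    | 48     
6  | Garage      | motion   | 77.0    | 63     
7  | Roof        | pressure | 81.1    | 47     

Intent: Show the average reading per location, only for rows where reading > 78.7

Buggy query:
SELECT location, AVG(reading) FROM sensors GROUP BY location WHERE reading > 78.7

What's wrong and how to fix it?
Bug: WHERE cannot follow GROUP BY

Fix: Move the WHERE clause before GROUP BY

Corrected query:
SELECT location, AVG(reading) FROM sensors WHERE reading > 78.7 GROUP BY location

Result:
location | AVG(reading)
---------+-------------
Garage   | 89.7        
Roof     | 81.1        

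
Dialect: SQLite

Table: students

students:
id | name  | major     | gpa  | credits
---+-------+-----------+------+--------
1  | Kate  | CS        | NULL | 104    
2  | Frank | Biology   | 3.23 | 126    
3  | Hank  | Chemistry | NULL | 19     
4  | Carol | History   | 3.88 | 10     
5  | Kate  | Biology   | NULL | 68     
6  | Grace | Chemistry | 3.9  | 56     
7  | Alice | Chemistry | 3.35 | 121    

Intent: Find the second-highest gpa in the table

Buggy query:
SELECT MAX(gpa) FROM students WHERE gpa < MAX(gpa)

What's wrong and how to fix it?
Bug: MAX(gpa) on the right of the comparison is an aggregate-in-WHERE error

Fix: Compute the overall MAX in a subquery, then take MAX of rows below it

Corrected query:
SELECT MAX(gpa) FROM students WHERE gpa < (SELECT MAX(gpa) FROM students)

Result:
MAX(gpa)
--------
3.88    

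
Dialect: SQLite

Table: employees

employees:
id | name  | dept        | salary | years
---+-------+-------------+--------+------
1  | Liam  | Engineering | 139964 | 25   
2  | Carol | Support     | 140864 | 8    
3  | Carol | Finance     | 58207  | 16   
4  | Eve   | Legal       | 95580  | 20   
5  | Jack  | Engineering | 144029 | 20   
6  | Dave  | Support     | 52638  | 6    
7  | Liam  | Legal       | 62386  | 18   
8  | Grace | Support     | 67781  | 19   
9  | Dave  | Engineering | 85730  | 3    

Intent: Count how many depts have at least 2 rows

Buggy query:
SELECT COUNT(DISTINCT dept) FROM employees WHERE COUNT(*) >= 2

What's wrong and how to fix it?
Bug: WHERE filters individual rows, not groups, so a group-level COUNT is invalid there

Fix: Group first with HAVING COUNT(*) >= 2, then COUNT the resulting groups

Corrected query:
SELECT COUNT(*) FROM (SELECT dept FROM employees GROUP BY dept HAVING COUNT(*) >= 2)

Result:
COUNT(*)
--------
3       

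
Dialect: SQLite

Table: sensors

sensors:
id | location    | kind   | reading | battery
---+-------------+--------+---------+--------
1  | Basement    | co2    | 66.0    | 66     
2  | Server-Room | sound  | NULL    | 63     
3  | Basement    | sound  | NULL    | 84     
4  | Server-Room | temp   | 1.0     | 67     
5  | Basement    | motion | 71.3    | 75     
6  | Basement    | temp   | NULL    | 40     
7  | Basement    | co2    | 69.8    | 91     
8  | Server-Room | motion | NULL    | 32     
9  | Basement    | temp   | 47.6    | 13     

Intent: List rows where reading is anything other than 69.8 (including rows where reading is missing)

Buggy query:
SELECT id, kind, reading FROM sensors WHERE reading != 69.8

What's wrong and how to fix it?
Bug: Inequality against NULL is unknown, not true; rows with NULL are dropped

Fix: Handle NULL separately with IS NULL alongside the inequality

Corrected query:
SELECT id, kind, reading FROM sensors WHERE reading != 69.8 OR reading IS NULL

Result:
id | kind   | reading
---+--------+--------
1  | co2    | 66     
2  | sound  | NULL   
3  | sound  | NULL   
4  | temp   | 1      
5  | motion | 71.3   
6  | temp   | NULL   
8  | motion | NULL   
9  | temp   | 47.6   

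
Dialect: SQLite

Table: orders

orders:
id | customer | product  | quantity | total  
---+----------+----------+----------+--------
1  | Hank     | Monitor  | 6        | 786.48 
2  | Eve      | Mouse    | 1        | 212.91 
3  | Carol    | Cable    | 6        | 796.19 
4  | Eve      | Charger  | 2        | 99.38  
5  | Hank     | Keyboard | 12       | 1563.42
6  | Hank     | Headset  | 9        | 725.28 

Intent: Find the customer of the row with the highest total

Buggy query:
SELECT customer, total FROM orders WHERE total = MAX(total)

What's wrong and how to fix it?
Bug: MAX(total) is an aggregate and cannot be used directly in WHERE

Fix: Wrap MAX in a scalar subquery so WHERE compares against a single value

Corrected query:
SELECT customer, total FROM orders WHERE total = (SELECT MAX(total) FROM orders)

Result:
customer | total  
---------+--------
Hank     | 1563.42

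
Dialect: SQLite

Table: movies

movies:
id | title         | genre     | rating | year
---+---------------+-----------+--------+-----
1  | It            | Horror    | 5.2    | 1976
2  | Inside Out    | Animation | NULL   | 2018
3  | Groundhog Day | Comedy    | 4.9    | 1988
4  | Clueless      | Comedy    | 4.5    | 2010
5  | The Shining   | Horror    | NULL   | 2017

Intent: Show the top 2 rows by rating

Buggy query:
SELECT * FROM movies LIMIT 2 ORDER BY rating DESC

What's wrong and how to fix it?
Bug: LIMIT must come after ORDER BY

Fix: Sort with ORDER BY, then apply LIMIT

Corrected query:
SELECT * FROM movies ORDER BY rating DESC LIMIT 2

Result:
id | title         | genre  | rating | year
---+---------------+--------+--------+-----
1  | It            | Horror | 5.2    | 1976
3  | Groundhog Day | Comedy | 4.9    | 1988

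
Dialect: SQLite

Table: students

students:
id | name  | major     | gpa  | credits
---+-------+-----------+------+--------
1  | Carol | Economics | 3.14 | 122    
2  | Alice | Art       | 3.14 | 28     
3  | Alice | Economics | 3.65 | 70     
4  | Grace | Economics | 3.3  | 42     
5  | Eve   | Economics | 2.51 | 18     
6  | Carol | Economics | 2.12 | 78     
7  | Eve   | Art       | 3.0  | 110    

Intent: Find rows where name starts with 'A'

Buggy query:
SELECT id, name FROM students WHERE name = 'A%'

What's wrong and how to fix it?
Bug: '=' compares the literal string including the % character; pattern matching needs LIKE

Fix: Use LIKE for wildcard pattern matching

Corrected query:
SELECT id, name FROM students WHERE name LIKE 'A%'

Result:
id | name 
---+------
2  | Alice
3  | Alice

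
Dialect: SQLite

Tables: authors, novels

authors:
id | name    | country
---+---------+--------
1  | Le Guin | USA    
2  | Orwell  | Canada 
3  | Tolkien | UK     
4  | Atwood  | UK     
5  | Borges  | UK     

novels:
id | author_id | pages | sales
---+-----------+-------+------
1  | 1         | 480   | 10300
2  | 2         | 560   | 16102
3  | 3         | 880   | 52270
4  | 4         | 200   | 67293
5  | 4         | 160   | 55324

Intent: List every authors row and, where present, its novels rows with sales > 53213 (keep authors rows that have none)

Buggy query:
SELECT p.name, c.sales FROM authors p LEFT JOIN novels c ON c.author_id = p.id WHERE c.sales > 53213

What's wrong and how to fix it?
Bug: A WHERE condition on the right-hand table after LEFT JOIN drops unmatched parents

Fix: Move the right-table condition into the ON clause so unmatched parents are kept

Corrected query:
SELECT p.name, c.sales FROM authors p LEFT JOIN novels c ON c.author_id = p.id AND c.sales > 53213

Result:
name    | sales
--------+------
Le Guin | NULL 
Orwell  | NULL 
Tolkien | NULL 
Atwood  | 55324
Atwood  | 67293
Borges  | NULL 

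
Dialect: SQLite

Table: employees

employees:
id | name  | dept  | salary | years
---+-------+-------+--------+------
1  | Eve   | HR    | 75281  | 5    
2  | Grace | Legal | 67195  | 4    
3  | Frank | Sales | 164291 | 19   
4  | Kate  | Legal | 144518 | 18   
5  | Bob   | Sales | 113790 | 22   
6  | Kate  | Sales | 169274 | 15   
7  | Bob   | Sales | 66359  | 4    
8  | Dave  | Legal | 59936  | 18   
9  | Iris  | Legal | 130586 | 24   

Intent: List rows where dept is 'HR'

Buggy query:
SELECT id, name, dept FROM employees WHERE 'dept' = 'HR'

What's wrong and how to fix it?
Bug: 'dept' in single quotes is a string literal, not the column; the comparison is literal-vs-literal and never true

Fix: Reference the column as dept without single quotes

Corrected query:
SELECT id, name, dept FROM employees WHERE dept = 'HR'

Result:
id | name | dept
---+------+-----
1  | Eve  | HR  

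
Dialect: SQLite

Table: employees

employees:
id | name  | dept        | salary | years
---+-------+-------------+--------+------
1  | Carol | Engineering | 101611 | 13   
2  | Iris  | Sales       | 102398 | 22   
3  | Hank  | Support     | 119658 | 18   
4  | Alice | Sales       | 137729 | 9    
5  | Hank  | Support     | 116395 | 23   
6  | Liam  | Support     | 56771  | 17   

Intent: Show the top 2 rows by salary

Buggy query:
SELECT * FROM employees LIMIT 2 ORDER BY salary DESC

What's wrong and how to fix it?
Bug: LIMIT must come after ORDER BY

Fix: Swap the clauses: ORDER BY first, then LIMIT

Corrected query:
SELECT * FROM employees ORDER BY salary DESC LIMIT 2

Result:
id | name  | dept    | salary | years
---+-------+---------+--------+------
4  | Alice | Sales   | 137729 | 9    
3  | Hank  | Support | 119658 | 18   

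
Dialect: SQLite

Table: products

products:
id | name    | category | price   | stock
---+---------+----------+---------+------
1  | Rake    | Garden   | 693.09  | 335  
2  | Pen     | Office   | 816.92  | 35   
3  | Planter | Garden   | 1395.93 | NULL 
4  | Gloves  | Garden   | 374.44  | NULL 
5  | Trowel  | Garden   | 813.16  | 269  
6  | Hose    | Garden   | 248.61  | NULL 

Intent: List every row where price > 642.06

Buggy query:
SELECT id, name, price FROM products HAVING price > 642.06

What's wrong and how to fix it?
Bug: HAVING filters the output of aggregation, but this query has no GROUP BY and no aggregate functions, so SQLite rejects it (HAVING clause on a non-aggregate query); the condition here is per row

Fix: Use WHERE for row-level filtering

Corrected query:
SELECT id, name, price FROM products WHERE price > 642.06

Result:
id | name    | price  
---+---------+--------
1  | Rake    | 693.09 
2  | Pen     | 816.92 
3  | Planter | 1395.93
5  | Trowel  | 813.16 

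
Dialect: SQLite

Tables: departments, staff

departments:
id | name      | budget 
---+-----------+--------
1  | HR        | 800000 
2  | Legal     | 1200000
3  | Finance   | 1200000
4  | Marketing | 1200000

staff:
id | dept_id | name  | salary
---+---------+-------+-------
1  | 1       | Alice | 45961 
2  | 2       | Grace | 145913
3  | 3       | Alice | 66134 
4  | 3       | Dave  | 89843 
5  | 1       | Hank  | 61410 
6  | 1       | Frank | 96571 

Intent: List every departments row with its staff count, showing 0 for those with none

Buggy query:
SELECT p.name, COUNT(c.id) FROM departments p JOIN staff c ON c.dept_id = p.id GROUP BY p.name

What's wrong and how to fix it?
Bug: An inner join excludes parents with zero children

Fix: Use LEFT JOIN so parents without children still appear (COUNT(c.id) gives 0)

Corrected query:
SELECT p.name, COUNT(c.id) FROM departments p LEFT JOIN staff c ON c.dept_id = p.id GROUP BY p.name

Result:
name      | COUNT(c.id)
----------+------------
Finance   | 2          
HR        | 3          
Legal     | 1          
Marketing | 0          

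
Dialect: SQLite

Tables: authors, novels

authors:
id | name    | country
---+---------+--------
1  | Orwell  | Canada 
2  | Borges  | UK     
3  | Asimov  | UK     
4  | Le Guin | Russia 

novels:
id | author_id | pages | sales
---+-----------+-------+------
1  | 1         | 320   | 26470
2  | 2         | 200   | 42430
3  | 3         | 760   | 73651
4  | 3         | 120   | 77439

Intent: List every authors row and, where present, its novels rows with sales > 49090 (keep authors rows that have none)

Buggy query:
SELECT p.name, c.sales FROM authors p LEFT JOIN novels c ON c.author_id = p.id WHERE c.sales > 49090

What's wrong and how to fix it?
Bug: A WHERE condition on the right-hand table after LEFT JOIN drops unmatched parents

Fix: Move the right-table condition into the ON clause so unmatched parents are kept

Corrected query:
SELECT p.name, c.sales FROM authors p LEFT JOIN novels c ON c.author_id = p.id AND c.sales > 49090

Result:
name    | sales
--------+------
Orwell  | NULL 
Borges  | NULL 
Asimov  | 73651
Asimov  | 77439
Le Guin | NULL 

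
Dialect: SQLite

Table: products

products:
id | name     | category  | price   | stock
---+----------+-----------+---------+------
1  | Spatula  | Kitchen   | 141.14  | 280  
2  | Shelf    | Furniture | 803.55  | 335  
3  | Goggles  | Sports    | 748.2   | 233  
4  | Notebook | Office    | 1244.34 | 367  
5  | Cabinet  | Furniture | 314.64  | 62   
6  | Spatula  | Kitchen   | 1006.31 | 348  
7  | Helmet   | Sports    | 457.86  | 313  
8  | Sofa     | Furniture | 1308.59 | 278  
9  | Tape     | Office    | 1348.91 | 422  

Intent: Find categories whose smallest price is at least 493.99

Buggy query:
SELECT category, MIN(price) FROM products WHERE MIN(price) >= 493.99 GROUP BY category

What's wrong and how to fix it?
Bug: Aggregates like MIN are computed per group after WHERE runs

Fix: Replace WHERE with HAVING after the GROUP BY

Corrected query:
SELECT category, MIN(price) FROM products GROUP BY category HAVING MIN(price) >= 493.99

Result:
category | MIN(price)
---------+-----------
Office   | 1244.34   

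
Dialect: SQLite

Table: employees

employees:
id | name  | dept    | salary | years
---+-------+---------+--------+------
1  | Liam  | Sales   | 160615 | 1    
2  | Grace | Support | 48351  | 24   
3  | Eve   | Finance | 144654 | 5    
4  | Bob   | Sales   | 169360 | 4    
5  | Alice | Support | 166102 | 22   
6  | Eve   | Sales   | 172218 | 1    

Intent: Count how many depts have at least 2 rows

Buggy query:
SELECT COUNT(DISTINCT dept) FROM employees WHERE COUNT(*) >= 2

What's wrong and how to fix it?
Bug: WHERE filters individual rows, not groups, so a group-level COUNT is invalid there

Fix: Use a subquery that GROUPs and filters with HAVING, then count its rows

Corrected query:
SELECT COUNT(*) FROM (SELECT dept FROM employees GROUP BY dept HAVING COUNT(*) >= 2)

Result:
COUNT(*)
--------
2       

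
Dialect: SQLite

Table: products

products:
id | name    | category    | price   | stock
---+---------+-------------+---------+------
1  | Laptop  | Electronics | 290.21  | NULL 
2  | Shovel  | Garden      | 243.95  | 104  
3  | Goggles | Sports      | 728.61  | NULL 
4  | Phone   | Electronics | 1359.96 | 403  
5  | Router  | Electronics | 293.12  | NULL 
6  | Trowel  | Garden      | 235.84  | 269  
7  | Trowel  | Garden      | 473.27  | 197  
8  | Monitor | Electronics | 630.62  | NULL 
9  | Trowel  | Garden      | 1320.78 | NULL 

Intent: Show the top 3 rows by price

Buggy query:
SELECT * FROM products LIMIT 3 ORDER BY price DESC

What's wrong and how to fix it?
Bug: LIMIT must come after ORDER BY

Fix: Sort with ORDER BY, then apply LIMIT

Corrected query:
SELECT * FROM products ORDER BY price DESC LIMIT 3

Result:
id | name    | category    | price   | stock
---+---------+-------------+---------+------
4  | Phone   | Electronics | 1359.96 | 403  
9  | Trowel  | Garden      | 1320.78 | NULL 
3  | Goggles | Sports      | 728.61  | NULL 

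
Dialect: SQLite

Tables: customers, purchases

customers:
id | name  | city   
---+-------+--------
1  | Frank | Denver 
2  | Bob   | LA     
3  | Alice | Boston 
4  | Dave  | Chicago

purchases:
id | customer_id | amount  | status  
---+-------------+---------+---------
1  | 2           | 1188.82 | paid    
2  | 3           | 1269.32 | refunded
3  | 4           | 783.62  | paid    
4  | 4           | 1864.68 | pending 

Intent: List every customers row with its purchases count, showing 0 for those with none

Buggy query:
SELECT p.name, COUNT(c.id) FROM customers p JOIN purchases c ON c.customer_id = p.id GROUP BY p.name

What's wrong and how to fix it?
Bug: An inner join excludes parents with zero children

Fix: Use LEFT JOIN so parents without children still appear (COUNT(c.id) gives 0)

Corrected query:
SELECT p.name, COUNT(c.id) FROM customers p LEFT JOIN purchases c ON c.customer_id = p.id GROUP BY p.name

Result:
name  | COUNT(c.id)
------+------------
Alice | 1          
Bob   | 1          
Dave  | 2          
Frank | 0          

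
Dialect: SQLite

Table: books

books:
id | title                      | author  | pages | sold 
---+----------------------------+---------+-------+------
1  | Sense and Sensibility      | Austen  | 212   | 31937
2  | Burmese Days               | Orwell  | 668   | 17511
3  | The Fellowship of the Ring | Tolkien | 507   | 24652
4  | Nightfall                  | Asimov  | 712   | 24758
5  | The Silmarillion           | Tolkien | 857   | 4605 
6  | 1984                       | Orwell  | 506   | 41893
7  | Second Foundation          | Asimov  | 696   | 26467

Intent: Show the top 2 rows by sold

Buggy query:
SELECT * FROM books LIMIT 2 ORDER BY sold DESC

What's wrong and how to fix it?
Bug: LIMIT must come after ORDER BY

Fix: Sort with ORDER BY, then apply LIMIT

Corrected query:
SELECT * FROM books ORDER BY sold DESC LIMIT 2

Result:
id | title                 | author | pages | sold 
---+-----------------------+--------+-------+------
6  | 1984                  | Orwell | 506   | 41893
1  | Sense and Sensibility | Austen | 212   | 31937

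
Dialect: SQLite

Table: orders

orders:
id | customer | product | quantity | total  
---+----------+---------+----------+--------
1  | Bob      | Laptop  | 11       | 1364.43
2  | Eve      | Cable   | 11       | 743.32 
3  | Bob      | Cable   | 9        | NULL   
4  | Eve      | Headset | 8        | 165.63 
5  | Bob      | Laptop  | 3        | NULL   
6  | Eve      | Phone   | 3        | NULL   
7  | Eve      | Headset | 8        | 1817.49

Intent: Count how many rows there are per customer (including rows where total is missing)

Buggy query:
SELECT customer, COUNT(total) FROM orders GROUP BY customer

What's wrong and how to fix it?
Bug: COUNT(column) counts non-NULL values only; rows with NULL total aren't counted

Fix: Use COUNT(*) to count all rows regardless of NULL

Corrected query:
SELECT customer, COUNT(*) FROM orders GROUP BY customer

Result:
customer | COUNT(*)
---------+---------
Bob      | 3       
Eve      | 4       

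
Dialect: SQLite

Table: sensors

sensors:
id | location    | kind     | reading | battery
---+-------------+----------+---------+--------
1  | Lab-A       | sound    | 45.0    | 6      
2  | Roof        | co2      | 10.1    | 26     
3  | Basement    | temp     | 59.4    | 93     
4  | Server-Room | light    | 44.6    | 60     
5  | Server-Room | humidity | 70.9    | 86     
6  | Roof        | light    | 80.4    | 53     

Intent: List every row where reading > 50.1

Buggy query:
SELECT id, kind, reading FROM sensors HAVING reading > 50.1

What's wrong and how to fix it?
Bug: This is a non-aggregate query (no GROUP BY, no aggregates), so in SQLite the HAVING clause is invalid here; a row-level condition belongs in WHERE

Fix: Replace HAVING with WHERE since the condition applies to individual rows

Corrected query:
SELECT id, kind, reading FROM sensors WHERE reading > 50.1

Result:
id | kind     | reading
---+----------+--------
3  | temp     | 59.4   
5  | humidity | 70.9   
6  | light    | 80.4   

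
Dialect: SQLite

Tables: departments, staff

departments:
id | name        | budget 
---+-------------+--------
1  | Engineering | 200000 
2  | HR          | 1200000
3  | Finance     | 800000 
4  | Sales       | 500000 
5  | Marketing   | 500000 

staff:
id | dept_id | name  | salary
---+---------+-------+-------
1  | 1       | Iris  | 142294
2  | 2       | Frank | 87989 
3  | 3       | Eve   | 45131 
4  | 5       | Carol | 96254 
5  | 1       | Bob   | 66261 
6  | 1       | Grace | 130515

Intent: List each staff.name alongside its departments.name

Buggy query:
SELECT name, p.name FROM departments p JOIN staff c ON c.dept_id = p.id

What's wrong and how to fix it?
Bug: 'name' exists in both joined tables, so the database can't tell which one is meant

Fix: Qualify the column with its table alias (c.name)

Corrected query:
SELECT c.name, p.name FROM departments p JOIN staff c ON c.dept_id = p.id

Result:
name  | name       
------+------------
Iris  | Engineering
Frank | HR         
Eve   | Finance    
Carol | Marketing  
Bob   | Engineering
Grace | Engineering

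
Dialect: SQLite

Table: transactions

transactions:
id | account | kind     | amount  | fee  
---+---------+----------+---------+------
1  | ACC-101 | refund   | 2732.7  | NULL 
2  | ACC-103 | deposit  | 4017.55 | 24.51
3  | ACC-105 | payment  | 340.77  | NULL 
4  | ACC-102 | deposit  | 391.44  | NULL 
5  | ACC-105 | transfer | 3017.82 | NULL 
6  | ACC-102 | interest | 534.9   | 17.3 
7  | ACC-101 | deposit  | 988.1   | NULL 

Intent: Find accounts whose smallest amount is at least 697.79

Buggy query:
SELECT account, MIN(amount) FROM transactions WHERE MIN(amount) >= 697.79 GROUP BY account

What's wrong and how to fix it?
Bug: Aggregates like MIN are computed per group after WHERE runs

Fix: Replace WHERE with HAVING after the GROUP BY

Corrected query:
SELECT account, MIN(amount) FROM transactions GROUP BY account HAVING MIN(amount) >= 697.79

Result:
account | MIN(amount)
--------+------------
ACC-101 | 988.1      
ACC-103 | 4017.55    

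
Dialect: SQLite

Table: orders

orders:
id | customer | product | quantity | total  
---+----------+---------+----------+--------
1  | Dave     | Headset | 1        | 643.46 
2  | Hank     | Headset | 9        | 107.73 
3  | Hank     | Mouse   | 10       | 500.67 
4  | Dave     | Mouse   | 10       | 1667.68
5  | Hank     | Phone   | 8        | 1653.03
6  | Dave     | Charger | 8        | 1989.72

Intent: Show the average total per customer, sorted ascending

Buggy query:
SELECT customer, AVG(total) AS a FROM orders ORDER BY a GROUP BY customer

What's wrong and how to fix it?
Bug: ORDER BY appears before GROUP BY; SQL clause order requires GROUP BY first

Fix: Move ORDER BY to the end, after GROUP BY

Corrected query:
SELECT customer, AVG(total) AS a FROM orders GROUP BY customer ORDER BY a

Result:
customer | a      
---------+--------
Hank     | 753.81 
Dave     | 1433.62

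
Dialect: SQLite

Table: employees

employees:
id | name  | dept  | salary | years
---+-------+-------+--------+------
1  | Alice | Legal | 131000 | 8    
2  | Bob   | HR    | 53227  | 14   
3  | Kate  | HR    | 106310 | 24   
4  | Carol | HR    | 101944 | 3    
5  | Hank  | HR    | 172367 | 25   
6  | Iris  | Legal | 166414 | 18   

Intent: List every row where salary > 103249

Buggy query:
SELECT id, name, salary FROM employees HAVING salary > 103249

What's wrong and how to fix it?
Bug: This is a non-aggregate query (no GROUP BY, no aggregates), so in SQLite the HAVING clause is invalid here; a row-level condition belongs in WHERE

Fix: Replace HAVING with WHERE since the condition applies to individual rows

Corrected query:
SELECT id, name, salary FROM employees WHERE salary > 103249

Result:
id | name  | salary
---+-------+-------
1  | Alice | 131000
3  | Kate  | 106310
5  | Hank  | 172367
6  | Iris  | 166414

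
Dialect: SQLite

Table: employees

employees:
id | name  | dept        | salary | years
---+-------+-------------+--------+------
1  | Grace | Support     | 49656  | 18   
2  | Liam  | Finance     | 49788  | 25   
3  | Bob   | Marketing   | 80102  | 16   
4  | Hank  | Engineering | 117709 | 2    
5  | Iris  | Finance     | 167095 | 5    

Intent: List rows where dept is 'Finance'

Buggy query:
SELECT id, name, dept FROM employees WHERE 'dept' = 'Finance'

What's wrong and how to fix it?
Bug: Single quotes denote string literals in SQL; the column name is being compared as a constant string

Fix: Reference the column as dept without single quotes

Corrected query:
SELECT id, name, dept FROM employees WHERE dept = 'Finance'

Result:
id | name | dept   
---+------+--------
2  | Liam | Finance
5  | Iris | Finance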